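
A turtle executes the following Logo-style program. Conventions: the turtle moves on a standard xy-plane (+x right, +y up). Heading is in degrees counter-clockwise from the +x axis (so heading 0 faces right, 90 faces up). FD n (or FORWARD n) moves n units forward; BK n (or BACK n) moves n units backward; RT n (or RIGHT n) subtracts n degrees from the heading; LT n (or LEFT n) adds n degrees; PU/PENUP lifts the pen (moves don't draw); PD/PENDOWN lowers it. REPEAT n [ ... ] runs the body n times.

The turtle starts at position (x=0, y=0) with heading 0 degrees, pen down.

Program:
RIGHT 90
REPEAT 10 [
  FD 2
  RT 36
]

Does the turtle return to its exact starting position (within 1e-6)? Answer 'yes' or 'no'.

Executing turtle program step by step:
Start: pos=(0,0), heading=0, pen down
RT 90: heading 0 -> 270
REPEAT 10 [
  -- iteration 1/10 --
  FD 2: (0,0) -> (0,-2) [heading=270, draw]
  RT 36: heading 270 -> 234
  -- iteration 2/10 --
  FD 2: (0,-2) -> (-1.176,-3.618) [heading=234, draw]
  RT 36: heading 234 -> 198
  -- iteration 3/10 --
  FD 2: (-1.176,-3.618) -> (-3.078,-4.236) [heading=198, draw]
  RT 36: heading 198 -> 162
  -- iteration 4/10 --
  FD 2: (-3.078,-4.236) -> (-4.98,-3.618) [heading=162, draw]
  RT 36: heading 162 -> 126
  -- iteration 5/10 --
  FD 2: (-4.98,-3.618) -> (-6.155,-2) [heading=126, draw]
  RT 36: heading 126 -> 90
  -- iteration 6/10 --
  FD 2: (-6.155,-2) -> (-6.155,0) [heading=90, draw]
  RT 36: heading 90 -> 54
  -- iteration 7/10 --
  FD 2: (-6.155,0) -> (-4.98,1.618) [heading=54, draw]
  RT 36: heading 54 -> 18
  -- iteration 8/10 --
  FD 2: (-4.98,1.618) -> (-3.078,2.236) [heading=18, draw]
  RT 36: heading 18 -> 342
  -- iteration 9/10 --
  FD 2: (-3.078,2.236) -> (-1.176,1.618) [heading=342, draw]
  RT 36: heading 342 -> 306
  -- iteration 10/10 --
  FD 2: (-1.176,1.618) -> (0,0) [heading=306, draw]
  RT 36: heading 306 -> 270
]
Final: pos=(0,0), heading=270, 10 segment(s) drawn

Start position: (0, 0)
Final position: (0, 0)
Distance = 0; < 1e-6 -> CLOSED

Answer: yes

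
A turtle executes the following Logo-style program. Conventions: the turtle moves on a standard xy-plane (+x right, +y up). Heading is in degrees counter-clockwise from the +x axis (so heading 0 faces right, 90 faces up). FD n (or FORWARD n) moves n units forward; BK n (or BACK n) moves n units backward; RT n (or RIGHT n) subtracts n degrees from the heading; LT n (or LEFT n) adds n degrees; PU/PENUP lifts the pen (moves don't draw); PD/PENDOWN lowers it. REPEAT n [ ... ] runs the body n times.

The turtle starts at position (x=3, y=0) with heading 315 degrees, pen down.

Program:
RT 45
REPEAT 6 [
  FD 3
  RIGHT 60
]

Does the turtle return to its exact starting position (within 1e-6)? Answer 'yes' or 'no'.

Answer: yes

Derivation:
Executing turtle program step by step:
Start: pos=(3,0), heading=315, pen down
RT 45: heading 315 -> 270
REPEAT 6 [
  -- iteration 1/6 --
  FD 3: (3,0) -> (3,-3) [heading=270, draw]
  RT 60: heading 270 -> 210
  -- iteration 2/6 --
  FD 3: (3,-3) -> (0.402,-4.5) [heading=210, draw]
  RT 60: heading 210 -> 150
  -- iteration 3/6 --
  FD 3: (0.402,-4.5) -> (-2.196,-3) [heading=150, draw]
  RT 60: heading 150 -> 90
  -- iteration 4/6 --
  FD 3: (-2.196,-3) -> (-2.196,0) [heading=90, draw]
  RT 60: heading 90 -> 30
  -- iteration 5/6 --
  FD 3: (-2.196,0) -> (0.402,1.5) [heading=30, draw]
  RT 60: heading 30 -> 330
  -- iteration 6/6 --
  FD 3: (0.402,1.5) -> (3,0) [heading=330, draw]
  RT 60: heading 330 -> 270
]
Final: pos=(3,0), heading=270, 6 segment(s) drawn

Start position: (3, 0)
Final position: (3, 0)
Distance = 0; < 1e-6 -> CLOSED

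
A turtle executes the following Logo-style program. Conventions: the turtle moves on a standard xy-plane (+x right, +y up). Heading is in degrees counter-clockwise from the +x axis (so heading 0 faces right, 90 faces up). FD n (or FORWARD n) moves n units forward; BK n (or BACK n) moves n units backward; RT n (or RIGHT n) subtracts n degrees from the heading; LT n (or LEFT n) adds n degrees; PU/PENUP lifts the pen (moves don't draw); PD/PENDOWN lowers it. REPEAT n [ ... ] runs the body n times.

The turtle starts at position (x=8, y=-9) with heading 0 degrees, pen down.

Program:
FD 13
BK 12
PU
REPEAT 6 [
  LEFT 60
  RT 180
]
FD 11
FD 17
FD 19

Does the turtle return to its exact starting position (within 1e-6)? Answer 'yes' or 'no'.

Answer: no

Derivation:
Executing turtle program step by step:
Start: pos=(8,-9), heading=0, pen down
FD 13: (8,-9) -> (21,-9) [heading=0, draw]
BK 12: (21,-9) -> (9,-9) [heading=0, draw]
PU: pen up
REPEAT 6 [
  -- iteration 1/6 --
  LT 60: heading 0 -> 60
  RT 180: heading 60 -> 240
  -- iteration 2/6 --
  LT 60: heading 240 -> 300
  RT 180: heading 300 -> 120
  -- iteration 3/6 --
  LT 60: heading 120 -> 180
  RT 180: heading 180 -> 0
  -- iteration 4/6 --
  LT 60: heading 0 -> 60
  RT 180: heading 60 -> 240
  -- iteration 5/6 --
  LT 60: heading 240 -> 300
  RT 180: heading 300 -> 120
  -- iteration 6/6 --
  LT 60: heading 120 -> 180
  RT 180: heading 180 -> 0
]
FD 11: (9,-9) -> (20,-9) [heading=0, move]
FD 17: (20,-9) -> (37,-9) [heading=0, move]
FD 19: (37,-9) -> (56,-9) [heading=0, move]
Final: pos=(56,-9), heading=0, 2 segment(s) drawn

Start position: (8, -9)
Final position: (56, -9)
Distance = 48; >= 1e-6 -> NOT closed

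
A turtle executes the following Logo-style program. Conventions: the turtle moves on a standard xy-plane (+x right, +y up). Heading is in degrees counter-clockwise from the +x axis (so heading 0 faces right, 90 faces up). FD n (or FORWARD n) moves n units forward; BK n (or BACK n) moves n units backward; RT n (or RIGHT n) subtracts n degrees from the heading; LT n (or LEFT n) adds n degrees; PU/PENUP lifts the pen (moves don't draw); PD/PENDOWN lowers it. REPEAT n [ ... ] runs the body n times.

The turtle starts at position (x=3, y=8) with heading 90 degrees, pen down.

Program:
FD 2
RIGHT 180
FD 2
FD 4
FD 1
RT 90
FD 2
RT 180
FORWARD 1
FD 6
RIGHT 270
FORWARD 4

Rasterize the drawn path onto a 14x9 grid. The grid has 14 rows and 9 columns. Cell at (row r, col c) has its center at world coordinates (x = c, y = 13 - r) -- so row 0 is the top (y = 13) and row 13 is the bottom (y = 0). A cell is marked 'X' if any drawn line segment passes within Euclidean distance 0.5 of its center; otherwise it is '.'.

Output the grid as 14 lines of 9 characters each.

Answer: .........
.........
.........
...X.....
...X.....
...X.....
...X....X
...X....X
...X....X
...X....X
.XXXXXXXX
.........
.........
.........

Derivation:
Segment 0: (3,8) -> (3,10)
Segment 1: (3,10) -> (3,8)
Segment 2: (3,8) -> (3,4)
Segment 3: (3,4) -> (3,3)
Segment 4: (3,3) -> (1,3)
Segment 5: (1,3) -> (2,3)
Segment 6: (2,3) -> (8,3)
Segment 7: (8,3) -> (8,7)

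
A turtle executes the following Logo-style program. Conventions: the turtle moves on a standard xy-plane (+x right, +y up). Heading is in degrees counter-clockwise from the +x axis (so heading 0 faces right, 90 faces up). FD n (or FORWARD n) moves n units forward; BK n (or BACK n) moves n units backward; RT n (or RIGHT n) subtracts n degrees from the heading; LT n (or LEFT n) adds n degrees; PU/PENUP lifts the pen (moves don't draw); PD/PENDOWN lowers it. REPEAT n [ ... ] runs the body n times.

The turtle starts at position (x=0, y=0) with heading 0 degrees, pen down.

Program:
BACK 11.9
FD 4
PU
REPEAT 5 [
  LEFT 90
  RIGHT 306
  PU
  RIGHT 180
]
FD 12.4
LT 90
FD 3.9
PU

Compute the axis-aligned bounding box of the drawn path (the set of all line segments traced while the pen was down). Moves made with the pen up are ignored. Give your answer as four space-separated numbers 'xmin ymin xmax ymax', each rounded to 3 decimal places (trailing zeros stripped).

Executing turtle program step by step:
Start: pos=(0,0), heading=0, pen down
BK 11.9: (0,0) -> (-11.9,0) [heading=0, draw]
FD 4: (-11.9,0) -> (-7.9,0) [heading=0, draw]
PU: pen up
REPEAT 5 [
  -- iteration 1/5 --
  LT 90: heading 0 -> 90
  RT 306: heading 90 -> 144
  PU: pen up
  RT 180: heading 144 -> 324
  -- iteration 2/5 --
  LT 90: heading 324 -> 54
  RT 306: heading 54 -> 108
  PU: pen up
  RT 180: heading 108 -> 288
  -- iteration 3/5 --
  LT 90: heading 288 -> 18
  RT 306: heading 18 -> 72
  PU: pen up
  RT 180: heading 72 -> 252
  -- iteration 4/5 --
  LT 90: heading 252 -> 342
  RT 306: heading 342 -> 36
  PU: pen up
  RT 180: heading 36 -> 216
  -- iteration 5/5 --
  LT 90: heading 216 -> 306
  RT 306: heading 306 -> 0
  PU: pen up
  RT 180: heading 0 -> 180
]
FD 12.4: (-7.9,0) -> (-20.3,0) [heading=180, move]
LT 90: heading 180 -> 270
FD 3.9: (-20.3,0) -> (-20.3,-3.9) [heading=270, move]
PU: pen up
Final: pos=(-20.3,-3.9), heading=270, 2 segment(s) drawn

Segment endpoints: x in {-11.9, -7.9, 0}, y in {0}
xmin=-11.9, ymin=0, xmax=0, ymax=0

Answer: -11.9 0 0 0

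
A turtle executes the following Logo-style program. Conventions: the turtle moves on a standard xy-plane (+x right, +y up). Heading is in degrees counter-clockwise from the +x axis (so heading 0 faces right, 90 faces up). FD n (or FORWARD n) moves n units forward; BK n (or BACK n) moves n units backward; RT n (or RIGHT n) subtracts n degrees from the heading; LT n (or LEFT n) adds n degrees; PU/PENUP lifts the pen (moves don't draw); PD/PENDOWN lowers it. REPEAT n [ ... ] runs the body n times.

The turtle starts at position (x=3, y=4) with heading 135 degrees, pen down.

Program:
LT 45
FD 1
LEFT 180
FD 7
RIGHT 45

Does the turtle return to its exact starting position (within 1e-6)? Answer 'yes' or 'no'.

Answer: no

Derivation:
Executing turtle program step by step:
Start: pos=(3,4), heading=135, pen down
LT 45: heading 135 -> 180
FD 1: (3,4) -> (2,4) [heading=180, draw]
LT 180: heading 180 -> 0
FD 7: (2,4) -> (9,4) [heading=0, draw]
RT 45: heading 0 -> 315
Final: pos=(9,4), heading=315, 2 segment(s) drawn

Start position: (3, 4)
Final position: (9, 4)
Distance = 6; >= 1e-6 -> NOT closed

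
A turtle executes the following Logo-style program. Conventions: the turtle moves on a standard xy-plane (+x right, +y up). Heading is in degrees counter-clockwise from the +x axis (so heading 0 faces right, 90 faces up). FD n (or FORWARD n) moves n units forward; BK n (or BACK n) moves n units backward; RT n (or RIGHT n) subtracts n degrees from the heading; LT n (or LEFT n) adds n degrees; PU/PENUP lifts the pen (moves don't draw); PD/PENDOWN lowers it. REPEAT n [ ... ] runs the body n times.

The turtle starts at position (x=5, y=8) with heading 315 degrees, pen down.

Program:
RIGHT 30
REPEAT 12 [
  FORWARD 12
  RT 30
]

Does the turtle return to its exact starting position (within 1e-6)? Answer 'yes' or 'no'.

Executing turtle program step by step:
Start: pos=(5,8), heading=315, pen down
RT 30: heading 315 -> 285
REPEAT 12 [
  -- iteration 1/12 --
  FD 12: (5,8) -> (8.106,-3.591) [heading=285, draw]
  RT 30: heading 285 -> 255
  -- iteration 2/12 --
  FD 12: (8.106,-3.591) -> (5,-15.182) [heading=255, draw]
  RT 30: heading 255 -> 225
  -- iteration 3/12 --
  FD 12: (5,-15.182) -> (-3.485,-23.668) [heading=225, draw]
  RT 30: heading 225 -> 195
  -- iteration 4/12 --
  FD 12: (-3.485,-23.668) -> (-15.076,-26.773) [heading=195, draw]
  RT 30: heading 195 -> 165
  -- iteration 5/12 --
  FD 12: (-15.076,-26.773) -> (-26.668,-23.668) [heading=165, draw]
  RT 30: heading 165 -> 135
  -- iteration 6/12 --
  FD 12: (-26.668,-23.668) -> (-35.153,-15.182) [heading=135, draw]
  RT 30: heading 135 -> 105
  -- iteration 7/12 --
  FD 12: (-35.153,-15.182) -> (-38.259,-3.591) [heading=105, draw]
  RT 30: heading 105 -> 75
  -- iteration 8/12 --
  FD 12: (-38.259,-3.591) -> (-35.153,8) [heading=75, draw]
  RT 30: heading 75 -> 45
  -- iteration 9/12 --
  FD 12: (-35.153,8) -> (-26.668,16.485) [heading=45, draw]
  RT 30: heading 45 -> 15
  -- iteration 10/12 --
  FD 12: (-26.668,16.485) -> (-15.076,19.591) [heading=15, draw]
  RT 30: heading 15 -> 345
  -- iteration 11/12 --
  FD 12: (-15.076,19.591) -> (-3.485,16.485) [heading=345, draw]
  RT 30: heading 345 -> 315
  -- iteration 12/12 --
  FD 12: (-3.485,16.485) -> (5,8) [heading=315, draw]
  RT 30: heading 315 -> 285
]
Final: pos=(5,8), heading=285, 12 segment(s) drawn

Start position: (5, 8)
Final position: (5, 8)
Distance = 0; < 1e-6 -> CLOSED

Answer: yes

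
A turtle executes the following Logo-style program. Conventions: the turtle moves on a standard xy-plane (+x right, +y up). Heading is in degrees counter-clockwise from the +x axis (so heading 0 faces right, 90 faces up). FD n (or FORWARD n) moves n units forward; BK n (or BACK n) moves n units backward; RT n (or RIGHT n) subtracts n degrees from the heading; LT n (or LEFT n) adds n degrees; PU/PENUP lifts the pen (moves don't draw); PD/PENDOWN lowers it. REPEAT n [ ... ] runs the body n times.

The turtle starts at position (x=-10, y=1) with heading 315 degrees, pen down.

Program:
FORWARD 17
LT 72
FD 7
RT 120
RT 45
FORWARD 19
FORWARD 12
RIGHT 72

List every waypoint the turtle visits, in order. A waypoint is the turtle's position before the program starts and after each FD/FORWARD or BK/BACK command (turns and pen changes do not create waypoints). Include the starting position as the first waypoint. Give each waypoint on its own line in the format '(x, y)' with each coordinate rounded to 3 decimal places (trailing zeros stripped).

Executing turtle program step by step:
Start: pos=(-10,1), heading=315, pen down
FD 17: (-10,1) -> (2.021,-11.021) [heading=315, draw]
LT 72: heading 315 -> 27
FD 7: (2.021,-11.021) -> (8.258,-7.843) [heading=27, draw]
RT 120: heading 27 -> 267
RT 45: heading 267 -> 222
FD 19: (8.258,-7.843) -> (-5.862,-20.556) [heading=222, draw]
FD 12: (-5.862,-20.556) -> (-14.78,-28.586) [heading=222, draw]
RT 72: heading 222 -> 150
Final: pos=(-14.78,-28.586), heading=150, 4 segment(s) drawn
Waypoints (5 total):
(-10, 1)
(2.021, -11.021)
(8.258, -7.843)
(-5.862, -20.556)
(-14.78, -28.586)

Answer: (-10, 1)
(2.021, -11.021)
(8.258, -7.843)
(-5.862, -20.556)
(-14.78, -28.586)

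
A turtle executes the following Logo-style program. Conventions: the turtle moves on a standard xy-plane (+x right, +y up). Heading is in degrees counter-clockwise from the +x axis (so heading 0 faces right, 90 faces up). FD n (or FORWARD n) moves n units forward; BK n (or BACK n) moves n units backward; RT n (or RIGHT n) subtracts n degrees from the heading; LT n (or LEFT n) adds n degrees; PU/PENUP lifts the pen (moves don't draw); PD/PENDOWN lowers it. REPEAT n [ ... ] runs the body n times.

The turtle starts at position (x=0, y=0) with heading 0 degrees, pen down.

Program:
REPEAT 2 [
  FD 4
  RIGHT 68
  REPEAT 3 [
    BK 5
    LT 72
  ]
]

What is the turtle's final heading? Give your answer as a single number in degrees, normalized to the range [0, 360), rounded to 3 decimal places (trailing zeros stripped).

Executing turtle program step by step:
Start: pos=(0,0), heading=0, pen down
REPEAT 2 [
  -- iteration 1/2 --
  FD 4: (0,0) -> (4,0) [heading=0, draw]
  RT 68: heading 0 -> 292
  REPEAT 3 [
    -- iteration 1/3 --
    BK 5: (4,0) -> (2.127,4.636) [heading=292, draw]
    LT 72: heading 292 -> 4
    -- iteration 2/3 --
    BK 5: (2.127,4.636) -> (-2.861,4.287) [heading=4, draw]
    LT 72: heading 4 -> 76
    -- iteration 3/3 --
    BK 5: (-2.861,4.287) -> (-4.07,-0.564) [heading=76, draw]
    LT 72: heading 76 -> 148
  ]
  -- iteration 2/2 --
  FD 4: (-4.07,-0.564) -> (-7.463,1.555) [heading=148, draw]
  RT 68: heading 148 -> 80
  REPEAT 3 [
    -- iteration 1/3 --
    BK 5: (-7.463,1.555) -> (-8.331,-3.369) [heading=80, draw]
    LT 72: heading 80 -> 152
    -- iteration 2/3 --
    BK 5: (-8.331,-3.369) -> (-3.916,-5.716) [heading=152, draw]
    LT 72: heading 152 -> 224
    -- iteration 3/3 --
    BK 5: (-3.916,-5.716) -> (-0.319,-2.243) [heading=224, draw]
    LT 72: heading 224 -> 296
  ]
]
Final: pos=(-0.319,-2.243), heading=296, 8 segment(s) drawn

Answer: 296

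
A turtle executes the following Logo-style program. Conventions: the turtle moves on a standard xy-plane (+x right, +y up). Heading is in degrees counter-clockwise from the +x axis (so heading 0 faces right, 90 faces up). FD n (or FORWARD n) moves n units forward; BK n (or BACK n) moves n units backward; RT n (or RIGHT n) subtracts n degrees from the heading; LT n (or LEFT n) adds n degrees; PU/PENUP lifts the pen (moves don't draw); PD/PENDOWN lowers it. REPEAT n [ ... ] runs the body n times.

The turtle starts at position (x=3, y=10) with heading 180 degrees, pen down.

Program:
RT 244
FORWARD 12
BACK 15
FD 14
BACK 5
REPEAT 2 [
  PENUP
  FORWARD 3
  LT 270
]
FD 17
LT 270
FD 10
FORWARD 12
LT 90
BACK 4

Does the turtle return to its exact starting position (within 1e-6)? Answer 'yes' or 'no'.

Executing turtle program step by step:
Start: pos=(3,10), heading=180, pen down
RT 244: heading 180 -> 296
FD 12: (3,10) -> (8.26,-0.786) [heading=296, draw]
BK 15: (8.26,-0.786) -> (1.685,12.696) [heading=296, draw]
FD 14: (1.685,12.696) -> (7.822,0.113) [heading=296, draw]
BK 5: (7.822,0.113) -> (5.63,4.607) [heading=296, draw]
REPEAT 2 [
  -- iteration 1/2 --
  PU: pen up
  FD 3: (5.63,4.607) -> (6.945,1.911) [heading=296, move]
  LT 270: heading 296 -> 206
  -- iteration 2/2 --
  PU: pen up
  FD 3: (6.945,1.911) -> (4.249,0.596) [heading=206, move]
  LT 270: heading 206 -> 116
]
FD 17: (4.249,0.596) -> (-3.203,15.875) [heading=116, move]
LT 270: heading 116 -> 26
FD 10: (-3.203,15.875) -> (5.785,20.259) [heading=26, move]
FD 12: (5.785,20.259) -> (16.57,25.519) [heading=26, move]
LT 90: heading 26 -> 116
BK 4: (16.57,25.519) -> (18.324,21.924) [heading=116, move]
Final: pos=(18.324,21.924), heading=116, 4 segment(s) drawn

Start position: (3, 10)
Final position: (18.324, 21.924)
Distance = 19.416; >= 1e-6 -> NOT closed

Answer: no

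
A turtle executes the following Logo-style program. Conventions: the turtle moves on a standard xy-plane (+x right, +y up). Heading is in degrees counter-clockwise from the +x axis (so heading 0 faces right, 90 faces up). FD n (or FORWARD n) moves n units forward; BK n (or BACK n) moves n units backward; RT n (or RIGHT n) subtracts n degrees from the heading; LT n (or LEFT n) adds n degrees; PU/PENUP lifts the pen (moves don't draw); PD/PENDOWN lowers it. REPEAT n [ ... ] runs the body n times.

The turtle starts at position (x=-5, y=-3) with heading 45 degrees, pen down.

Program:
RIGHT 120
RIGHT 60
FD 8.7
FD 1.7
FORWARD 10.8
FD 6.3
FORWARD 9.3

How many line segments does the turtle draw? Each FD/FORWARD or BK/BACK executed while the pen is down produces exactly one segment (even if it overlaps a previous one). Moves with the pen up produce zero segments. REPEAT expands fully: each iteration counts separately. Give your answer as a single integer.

Answer: 5

Derivation:
Executing turtle program step by step:
Start: pos=(-5,-3), heading=45, pen down
RT 120: heading 45 -> 285
RT 60: heading 285 -> 225
FD 8.7: (-5,-3) -> (-11.152,-9.152) [heading=225, draw]
FD 1.7: (-11.152,-9.152) -> (-12.354,-10.354) [heading=225, draw]
FD 10.8: (-12.354,-10.354) -> (-19.991,-17.991) [heading=225, draw]
FD 6.3: (-19.991,-17.991) -> (-24.445,-22.445) [heading=225, draw]
FD 9.3: (-24.445,-22.445) -> (-31.022,-29.022) [heading=225, draw]
Final: pos=(-31.022,-29.022), heading=225, 5 segment(s) drawn
Segments drawn: 5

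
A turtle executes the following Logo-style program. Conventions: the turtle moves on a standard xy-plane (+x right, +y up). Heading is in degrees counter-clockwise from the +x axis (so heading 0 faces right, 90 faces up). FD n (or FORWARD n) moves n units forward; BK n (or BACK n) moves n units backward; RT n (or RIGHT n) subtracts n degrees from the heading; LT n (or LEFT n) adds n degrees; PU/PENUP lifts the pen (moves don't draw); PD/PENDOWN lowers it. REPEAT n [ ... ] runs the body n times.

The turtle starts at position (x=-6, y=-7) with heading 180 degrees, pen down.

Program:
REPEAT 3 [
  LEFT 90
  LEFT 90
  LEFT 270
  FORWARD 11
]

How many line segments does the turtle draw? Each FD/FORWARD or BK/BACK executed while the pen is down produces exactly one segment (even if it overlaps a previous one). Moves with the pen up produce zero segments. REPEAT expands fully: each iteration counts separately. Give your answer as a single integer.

Answer: 3

Derivation:
Executing turtle program step by step:
Start: pos=(-6,-7), heading=180, pen down
REPEAT 3 [
  -- iteration 1/3 --
  LT 90: heading 180 -> 270
  LT 90: heading 270 -> 0
  LT 270: heading 0 -> 270
  FD 11: (-6,-7) -> (-6,-18) [heading=270, draw]
  -- iteration 2/3 --
  LT 90: heading 270 -> 0
  LT 90: heading 0 -> 90
  LT 270: heading 90 -> 0
  FD 11: (-6,-18) -> (5,-18) [heading=0, draw]
  -- iteration 3/3 --
  LT 90: heading 0 -> 90
  LT 90: heading 90 -> 180
  LT 270: heading 180 -> 90
  FD 11: (5,-18) -> (5,-7) [heading=90, draw]
]
Final: pos=(5,-7), heading=90, 3 segment(s) drawn
Segments drawn: 3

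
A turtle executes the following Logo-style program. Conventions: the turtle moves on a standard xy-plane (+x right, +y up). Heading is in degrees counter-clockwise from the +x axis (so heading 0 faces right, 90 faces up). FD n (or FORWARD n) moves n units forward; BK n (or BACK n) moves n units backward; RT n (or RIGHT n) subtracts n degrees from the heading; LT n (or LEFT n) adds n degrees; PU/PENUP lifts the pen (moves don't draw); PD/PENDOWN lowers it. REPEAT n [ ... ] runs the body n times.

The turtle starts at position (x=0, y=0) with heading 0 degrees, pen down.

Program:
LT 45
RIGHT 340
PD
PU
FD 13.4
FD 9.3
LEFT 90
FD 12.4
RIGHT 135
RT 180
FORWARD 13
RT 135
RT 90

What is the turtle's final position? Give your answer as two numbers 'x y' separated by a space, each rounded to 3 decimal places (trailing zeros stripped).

Answer: -13.861 21.367

Derivation:
Executing turtle program step by step:
Start: pos=(0,0), heading=0, pen down
LT 45: heading 0 -> 45
RT 340: heading 45 -> 65
PD: pen down
PU: pen up
FD 13.4: (0,0) -> (5.663,12.145) [heading=65, move]
FD 9.3: (5.663,12.145) -> (9.593,20.573) [heading=65, move]
LT 90: heading 65 -> 155
FD 12.4: (9.593,20.573) -> (-1.645,25.814) [heading=155, move]
RT 135: heading 155 -> 20
RT 180: heading 20 -> 200
FD 13: (-1.645,25.814) -> (-13.861,21.367) [heading=200, move]
RT 135: heading 200 -> 65
RT 90: heading 65 -> 335
Final: pos=(-13.861,21.367), heading=335, 0 segment(s) drawn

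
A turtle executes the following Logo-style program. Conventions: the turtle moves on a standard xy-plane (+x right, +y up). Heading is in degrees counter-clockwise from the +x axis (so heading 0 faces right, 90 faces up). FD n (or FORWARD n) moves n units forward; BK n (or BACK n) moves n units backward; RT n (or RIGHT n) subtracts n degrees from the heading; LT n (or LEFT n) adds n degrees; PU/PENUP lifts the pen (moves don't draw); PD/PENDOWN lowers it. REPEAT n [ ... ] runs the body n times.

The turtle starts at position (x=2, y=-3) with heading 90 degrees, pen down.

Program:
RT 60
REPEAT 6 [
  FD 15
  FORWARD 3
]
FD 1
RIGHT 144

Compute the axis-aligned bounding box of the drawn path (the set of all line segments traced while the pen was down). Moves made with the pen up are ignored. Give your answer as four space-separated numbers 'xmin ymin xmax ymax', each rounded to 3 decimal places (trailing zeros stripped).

Executing turtle program step by step:
Start: pos=(2,-3), heading=90, pen down
RT 60: heading 90 -> 30
REPEAT 6 [
  -- iteration 1/6 --
  FD 15: (2,-3) -> (14.99,4.5) [heading=30, draw]
  FD 3: (14.99,4.5) -> (17.588,6) [heading=30, draw]
  -- iteration 2/6 --
  FD 15: (17.588,6) -> (30.579,13.5) [heading=30, draw]
  FD 3: (30.579,13.5) -> (33.177,15) [heading=30, draw]
  -- iteration 3/6 --
  FD 15: (33.177,15) -> (46.167,22.5) [heading=30, draw]
  FD 3: (46.167,22.5) -> (48.765,24) [heading=30, draw]
  -- iteration 4/6 --
  FD 15: (48.765,24) -> (61.756,31.5) [heading=30, draw]
  FD 3: (61.756,31.5) -> (64.354,33) [heading=30, draw]
  -- iteration 5/6 --
  FD 15: (64.354,33) -> (77.344,40.5) [heading=30, draw]
  FD 3: (77.344,40.5) -> (79.942,42) [heading=30, draw]
  -- iteration 6/6 --
  FD 15: (79.942,42) -> (92.933,49.5) [heading=30, draw]
  FD 3: (92.933,49.5) -> (95.531,51) [heading=30, draw]
]
FD 1: (95.531,51) -> (96.397,51.5) [heading=30, draw]
RT 144: heading 30 -> 246
Final: pos=(96.397,51.5), heading=246, 13 segment(s) drawn

Segment endpoints: x in {2, 14.99, 17.588, 30.579, 33.177, 46.167, 48.765, 61.756, 64.354, 77.344, 79.942, 92.933, 95.531, 96.397}, y in {-3, 4.5, 6, 13.5, 15, 22.5, 24, 31.5, 33, 40.5, 42, 49.5, 51, 51.5}
xmin=2, ymin=-3, xmax=96.397, ymax=51.5

Answer: 2 -3 96.397 51.5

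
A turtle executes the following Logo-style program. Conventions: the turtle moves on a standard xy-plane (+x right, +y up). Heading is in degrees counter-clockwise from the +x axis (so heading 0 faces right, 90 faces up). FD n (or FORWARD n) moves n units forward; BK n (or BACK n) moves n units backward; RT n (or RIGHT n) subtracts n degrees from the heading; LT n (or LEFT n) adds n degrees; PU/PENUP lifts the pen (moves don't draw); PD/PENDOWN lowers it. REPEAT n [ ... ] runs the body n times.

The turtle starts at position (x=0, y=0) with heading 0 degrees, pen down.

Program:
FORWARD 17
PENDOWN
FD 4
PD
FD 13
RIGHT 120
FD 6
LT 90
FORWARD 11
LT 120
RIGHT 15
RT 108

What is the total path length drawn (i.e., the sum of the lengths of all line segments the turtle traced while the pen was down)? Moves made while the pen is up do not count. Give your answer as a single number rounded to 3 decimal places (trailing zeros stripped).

Executing turtle program step by step:
Start: pos=(0,0), heading=0, pen down
FD 17: (0,0) -> (17,0) [heading=0, draw]
PD: pen down
FD 4: (17,0) -> (21,0) [heading=0, draw]
PD: pen down
FD 13: (21,0) -> (34,0) [heading=0, draw]
RT 120: heading 0 -> 240
FD 6: (34,0) -> (31,-5.196) [heading=240, draw]
LT 90: heading 240 -> 330
FD 11: (31,-5.196) -> (40.526,-10.696) [heading=330, draw]
LT 120: heading 330 -> 90
RT 15: heading 90 -> 75
RT 108: heading 75 -> 327
Final: pos=(40.526,-10.696), heading=327, 5 segment(s) drawn

Segment lengths:
  seg 1: (0,0) -> (17,0), length = 17
  seg 2: (17,0) -> (21,0), length = 4
  seg 3: (21,0) -> (34,0), length = 13
  seg 4: (34,0) -> (31,-5.196), length = 6
  seg 5: (31,-5.196) -> (40.526,-10.696), length = 11
Total = 51

Answer: 51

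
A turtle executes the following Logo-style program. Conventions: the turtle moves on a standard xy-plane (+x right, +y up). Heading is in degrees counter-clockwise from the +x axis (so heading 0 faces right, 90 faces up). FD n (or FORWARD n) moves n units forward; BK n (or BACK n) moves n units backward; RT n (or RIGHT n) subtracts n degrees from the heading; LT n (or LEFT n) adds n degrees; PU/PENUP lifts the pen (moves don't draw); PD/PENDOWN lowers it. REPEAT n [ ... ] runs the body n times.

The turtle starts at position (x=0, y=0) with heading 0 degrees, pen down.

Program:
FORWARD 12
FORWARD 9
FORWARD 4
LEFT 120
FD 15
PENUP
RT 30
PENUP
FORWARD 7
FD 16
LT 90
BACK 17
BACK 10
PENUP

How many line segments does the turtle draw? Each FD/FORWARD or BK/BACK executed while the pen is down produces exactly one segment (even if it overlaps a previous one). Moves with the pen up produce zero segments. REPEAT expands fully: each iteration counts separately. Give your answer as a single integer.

Executing turtle program step by step:
Start: pos=(0,0), heading=0, pen down
FD 12: (0,0) -> (12,0) [heading=0, draw]
FD 9: (12,0) -> (21,0) [heading=0, draw]
FD 4: (21,0) -> (25,0) [heading=0, draw]
LT 120: heading 0 -> 120
FD 15: (25,0) -> (17.5,12.99) [heading=120, draw]
PU: pen up
RT 30: heading 120 -> 90
PU: pen up
FD 7: (17.5,12.99) -> (17.5,19.99) [heading=90, move]
FD 16: (17.5,19.99) -> (17.5,35.99) [heading=90, move]
LT 90: heading 90 -> 180
BK 17: (17.5,35.99) -> (34.5,35.99) [heading=180, move]
BK 10: (34.5,35.99) -> (44.5,35.99) [heading=180, move]
PU: pen up
Final: pos=(44.5,35.99), heading=180, 4 segment(s) drawn
Segments drawn: 4

Answer: 4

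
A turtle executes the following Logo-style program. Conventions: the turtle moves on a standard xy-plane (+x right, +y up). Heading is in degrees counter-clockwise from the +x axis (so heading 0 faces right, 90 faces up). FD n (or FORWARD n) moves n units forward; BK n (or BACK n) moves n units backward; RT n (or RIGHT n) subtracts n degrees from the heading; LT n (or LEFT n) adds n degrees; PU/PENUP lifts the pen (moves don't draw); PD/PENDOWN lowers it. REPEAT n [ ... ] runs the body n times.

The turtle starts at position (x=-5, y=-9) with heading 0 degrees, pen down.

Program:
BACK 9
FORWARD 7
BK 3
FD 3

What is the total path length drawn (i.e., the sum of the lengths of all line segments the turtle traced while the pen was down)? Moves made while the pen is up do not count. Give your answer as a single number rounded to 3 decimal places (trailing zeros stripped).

Executing turtle program step by step:
Start: pos=(-5,-9), heading=0, pen down
BK 9: (-5,-9) -> (-14,-9) [heading=0, draw]
FD 7: (-14,-9) -> (-7,-9) [heading=0, draw]
BK 3: (-7,-9) -> (-10,-9) [heading=0, draw]
FD 3: (-10,-9) -> (-7,-9) [heading=0, draw]
Final: pos=(-7,-9), heading=0, 4 segment(s) drawn

Segment lengths:
  seg 1: (-5,-9) -> (-14,-9), length = 9
  seg 2: (-14,-9) -> (-7,-9), length = 7
  seg 3: (-7,-9) -> (-10,-9), length = 3
  seg 4: (-10,-9) -> (-7,-9), length = 3
Total = 22

Answer: 22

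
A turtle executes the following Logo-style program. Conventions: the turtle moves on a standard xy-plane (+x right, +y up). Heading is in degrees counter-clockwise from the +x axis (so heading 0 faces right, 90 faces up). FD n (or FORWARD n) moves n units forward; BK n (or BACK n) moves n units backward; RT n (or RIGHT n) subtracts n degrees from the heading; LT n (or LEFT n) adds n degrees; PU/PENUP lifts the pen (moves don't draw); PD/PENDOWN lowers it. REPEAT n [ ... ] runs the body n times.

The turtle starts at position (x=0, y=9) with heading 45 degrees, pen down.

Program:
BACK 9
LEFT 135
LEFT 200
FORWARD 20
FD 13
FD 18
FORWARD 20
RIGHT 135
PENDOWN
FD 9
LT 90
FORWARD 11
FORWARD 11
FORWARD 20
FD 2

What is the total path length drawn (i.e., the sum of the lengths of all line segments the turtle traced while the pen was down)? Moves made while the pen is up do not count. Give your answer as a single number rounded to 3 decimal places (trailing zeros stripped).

Answer: 133

Derivation:
Executing turtle program step by step:
Start: pos=(0,9), heading=45, pen down
BK 9: (0,9) -> (-6.364,2.636) [heading=45, draw]
LT 135: heading 45 -> 180
LT 200: heading 180 -> 20
FD 20: (-6.364,2.636) -> (12.43,9.476) [heading=20, draw]
FD 13: (12.43,9.476) -> (24.646,13.923) [heading=20, draw]
FD 18: (24.646,13.923) -> (41.56,20.079) [heading=20, draw]
FD 20: (41.56,20.079) -> (60.354,26.919) [heading=20, draw]
RT 135: heading 20 -> 245
PD: pen down
FD 9: (60.354,26.919) -> (56.551,18.763) [heading=245, draw]
LT 90: heading 245 -> 335
FD 11: (56.551,18.763) -> (66.52,14.114) [heading=335, draw]
FD 11: (66.52,14.114) -> (76.489,9.465) [heading=335, draw]
FD 20: (76.489,9.465) -> (94.616,1.013) [heading=335, draw]
FD 2: (94.616,1.013) -> (96.428,0.167) [heading=335, draw]
Final: pos=(96.428,0.167), heading=335, 10 segment(s) drawn

Segment lengths:
  seg 1: (0,9) -> (-6.364,2.636), length = 9
  seg 2: (-6.364,2.636) -> (12.43,9.476), length = 20
  seg 3: (12.43,9.476) -> (24.646,13.923), length = 13
  seg 4: (24.646,13.923) -> (41.56,20.079), length = 18
  seg 5: (41.56,20.079) -> (60.354,26.919), length = 20
  seg 6: (60.354,26.919) -> (56.551,18.763), length = 9
  seg 7: (56.551,18.763) -> (66.52,14.114), length = 11
  seg 8: (66.52,14.114) -> (76.489,9.465), length = 11
  seg 9: (76.489,9.465) -> (94.616,1.013), length = 20
  seg 10: (94.616,1.013) -> (96.428,0.167), length = 2
Total = 133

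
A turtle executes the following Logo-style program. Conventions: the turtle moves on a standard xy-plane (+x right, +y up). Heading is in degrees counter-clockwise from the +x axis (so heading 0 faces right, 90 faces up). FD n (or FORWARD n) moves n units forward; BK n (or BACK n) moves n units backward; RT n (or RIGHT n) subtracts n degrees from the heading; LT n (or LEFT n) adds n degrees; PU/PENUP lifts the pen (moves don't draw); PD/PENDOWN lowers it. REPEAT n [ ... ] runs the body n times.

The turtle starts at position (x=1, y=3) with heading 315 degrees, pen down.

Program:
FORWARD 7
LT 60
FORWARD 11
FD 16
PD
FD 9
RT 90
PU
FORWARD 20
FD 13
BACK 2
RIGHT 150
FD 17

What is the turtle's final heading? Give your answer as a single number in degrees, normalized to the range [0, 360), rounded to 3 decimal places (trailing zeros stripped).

Answer: 135

Derivation:
Executing turtle program step by step:
Start: pos=(1,3), heading=315, pen down
FD 7: (1,3) -> (5.95,-1.95) [heading=315, draw]
LT 60: heading 315 -> 15
FD 11: (5.95,-1.95) -> (16.575,0.897) [heading=15, draw]
FD 16: (16.575,0.897) -> (32.03,5.038) [heading=15, draw]
PD: pen down
FD 9: (32.03,5.038) -> (40.723,7.368) [heading=15, draw]
RT 90: heading 15 -> 285
PU: pen up
FD 20: (40.723,7.368) -> (45.899,-11.951) [heading=285, move]
FD 13: (45.899,-11.951) -> (49.264,-24.508) [heading=285, move]
BK 2: (49.264,-24.508) -> (48.746,-22.576) [heading=285, move]
RT 150: heading 285 -> 135
FD 17: (48.746,-22.576) -> (36.726,-10.555) [heading=135, move]
Final: pos=(36.726,-10.555), heading=135, 4 segment(s) drawn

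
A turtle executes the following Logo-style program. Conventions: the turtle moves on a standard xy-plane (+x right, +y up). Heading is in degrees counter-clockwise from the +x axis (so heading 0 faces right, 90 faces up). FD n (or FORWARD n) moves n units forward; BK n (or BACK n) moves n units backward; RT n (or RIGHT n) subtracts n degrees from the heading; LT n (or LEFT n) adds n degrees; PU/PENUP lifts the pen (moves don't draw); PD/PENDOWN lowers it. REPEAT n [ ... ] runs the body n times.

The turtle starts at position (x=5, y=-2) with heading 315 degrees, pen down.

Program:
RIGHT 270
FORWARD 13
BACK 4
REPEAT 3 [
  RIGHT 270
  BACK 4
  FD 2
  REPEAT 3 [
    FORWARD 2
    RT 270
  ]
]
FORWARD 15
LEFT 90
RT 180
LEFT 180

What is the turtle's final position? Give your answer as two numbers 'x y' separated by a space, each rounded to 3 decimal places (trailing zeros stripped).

Answer: 21.971 6.485

Derivation:
Executing turtle program step by step:
Start: pos=(5,-2), heading=315, pen down
RT 270: heading 315 -> 45
FD 13: (5,-2) -> (14.192,7.192) [heading=45, draw]
BK 4: (14.192,7.192) -> (11.364,4.364) [heading=45, draw]
REPEAT 3 [
  -- iteration 1/3 --
  RT 270: heading 45 -> 135
  BK 4: (11.364,4.364) -> (14.192,1.536) [heading=135, draw]
  FD 2: (14.192,1.536) -> (12.778,2.95) [heading=135, draw]
  REPEAT 3 [
    -- iteration 1/3 --
    FD 2: (12.778,2.95) -> (11.364,4.364) [heading=135, draw]
    RT 270: heading 135 -> 225
    -- iteration 2/3 --
    FD 2: (11.364,4.364) -> (9.95,2.95) [heading=225, draw]
    RT 270: heading 225 -> 315
    -- iteration 3/3 --
    FD 2: (9.95,2.95) -> (11.364,1.536) [heading=315, draw]
    RT 270: heading 315 -> 45
  ]
  -- iteration 2/3 --
  RT 270: heading 45 -> 135
  BK 4: (11.364,1.536) -> (14.192,-1.293) [heading=135, draw]
  FD 2: (14.192,-1.293) -> (12.778,0.121) [heading=135, draw]
  REPEAT 3 [
    -- iteration 1/3 --
    FD 2: (12.778,0.121) -> (11.364,1.536) [heading=135, draw]
    RT 270: heading 135 -> 225
    -- iteration 2/3 --
    FD 2: (11.364,1.536) -> (9.95,0.121) [heading=225, draw]
    RT 270: heading 225 -> 315
    -- iteration 3/3 --
    FD 2: (9.95,0.121) -> (11.364,-1.293) [heading=315, draw]
    RT 270: heading 315 -> 45
  ]
  -- iteration 3/3 --
  RT 270: heading 45 -> 135
  BK 4: (11.364,-1.293) -> (14.192,-4.121) [heading=135, draw]
  FD 2: (14.192,-4.121) -> (12.778,-2.707) [heading=135, draw]
  REPEAT 3 [
    -- iteration 1/3 --
    FD 2: (12.778,-2.707) -> (11.364,-1.293) [heading=135, draw]
    RT 270: heading 135 -> 225
    -- iteration 2/3 --
    FD 2: (11.364,-1.293) -> (9.95,-2.707) [heading=225, draw]
    RT 270: heading 225 -> 315
    -- iteration 3/3 --
    FD 2: (9.95,-2.707) -> (11.364,-4.121) [heading=315, draw]
    RT 270: heading 315 -> 45
  ]
]
FD 15: (11.364,-4.121) -> (21.971,6.485) [heading=45, draw]
LT 90: heading 45 -> 135
RT 180: heading 135 -> 315
LT 180: heading 315 -> 135
Final: pos=(21.971,6.485), heading=135, 18 segment(s) drawn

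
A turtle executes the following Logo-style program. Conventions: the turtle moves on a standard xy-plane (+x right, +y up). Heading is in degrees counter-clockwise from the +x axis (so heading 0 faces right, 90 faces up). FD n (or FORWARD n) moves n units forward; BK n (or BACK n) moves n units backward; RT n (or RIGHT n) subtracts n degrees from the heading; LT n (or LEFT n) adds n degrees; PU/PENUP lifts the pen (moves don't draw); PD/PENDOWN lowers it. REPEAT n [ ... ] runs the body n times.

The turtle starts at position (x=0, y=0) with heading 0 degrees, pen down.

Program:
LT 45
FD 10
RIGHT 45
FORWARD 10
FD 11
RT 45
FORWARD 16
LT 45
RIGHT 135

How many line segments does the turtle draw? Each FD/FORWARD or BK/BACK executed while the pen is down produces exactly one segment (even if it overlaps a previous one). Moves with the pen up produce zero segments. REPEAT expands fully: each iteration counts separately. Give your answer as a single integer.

Executing turtle program step by step:
Start: pos=(0,0), heading=0, pen down
LT 45: heading 0 -> 45
FD 10: (0,0) -> (7.071,7.071) [heading=45, draw]
RT 45: heading 45 -> 0
FD 10: (7.071,7.071) -> (17.071,7.071) [heading=0, draw]
FD 11: (17.071,7.071) -> (28.071,7.071) [heading=0, draw]
RT 45: heading 0 -> 315
FD 16: (28.071,7.071) -> (39.385,-4.243) [heading=315, draw]
LT 45: heading 315 -> 0
RT 135: heading 0 -> 225
Final: pos=(39.385,-4.243), heading=225, 4 segment(s) drawn
Segments drawn: 4

Answer: 4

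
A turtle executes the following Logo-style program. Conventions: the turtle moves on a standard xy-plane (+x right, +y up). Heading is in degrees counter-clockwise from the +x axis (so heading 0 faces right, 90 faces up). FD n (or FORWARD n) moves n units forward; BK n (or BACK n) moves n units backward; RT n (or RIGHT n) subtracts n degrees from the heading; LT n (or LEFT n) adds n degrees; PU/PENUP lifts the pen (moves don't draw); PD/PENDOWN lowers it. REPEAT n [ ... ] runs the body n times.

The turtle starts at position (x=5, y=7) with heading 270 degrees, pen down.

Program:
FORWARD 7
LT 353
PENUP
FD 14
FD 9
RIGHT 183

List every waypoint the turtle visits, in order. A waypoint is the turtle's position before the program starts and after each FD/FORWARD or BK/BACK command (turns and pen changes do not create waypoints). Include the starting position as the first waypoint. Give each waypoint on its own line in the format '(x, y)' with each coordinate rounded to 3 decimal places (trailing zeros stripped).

Answer: (5, 7)
(5, 0)
(3.294, -13.896)
(2.197, -22.829)

Derivation:
Executing turtle program step by step:
Start: pos=(5,7), heading=270, pen down
FD 7: (5,7) -> (5,0) [heading=270, draw]
LT 353: heading 270 -> 263
PU: pen up
FD 14: (5,0) -> (3.294,-13.896) [heading=263, move]
FD 9: (3.294,-13.896) -> (2.197,-22.829) [heading=263, move]
RT 183: heading 263 -> 80
Final: pos=(2.197,-22.829), heading=80, 1 segment(s) drawn
Waypoints (4 total):
(5, 7)
(5, 0)
(3.294, -13.896)
(2.197, -22.829)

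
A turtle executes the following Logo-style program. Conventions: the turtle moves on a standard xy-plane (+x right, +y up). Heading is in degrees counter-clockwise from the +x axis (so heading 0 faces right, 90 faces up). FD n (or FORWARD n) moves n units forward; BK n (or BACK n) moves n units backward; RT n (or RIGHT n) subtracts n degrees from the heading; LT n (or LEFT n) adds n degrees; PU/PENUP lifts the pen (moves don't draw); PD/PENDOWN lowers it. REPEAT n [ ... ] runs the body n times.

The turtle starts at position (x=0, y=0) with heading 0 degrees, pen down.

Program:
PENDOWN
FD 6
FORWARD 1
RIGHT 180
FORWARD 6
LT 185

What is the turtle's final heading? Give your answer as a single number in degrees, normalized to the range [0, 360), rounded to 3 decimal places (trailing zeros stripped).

Answer: 5

Derivation:
Executing turtle program step by step:
Start: pos=(0,0), heading=0, pen down
PD: pen down
FD 6: (0,0) -> (6,0) [heading=0, draw]
FD 1: (6,0) -> (7,0) [heading=0, draw]
RT 180: heading 0 -> 180
FD 6: (7,0) -> (1,0) [heading=180, draw]
LT 185: heading 180 -> 5
Final: pos=(1,0), heading=5, 3 segment(s) drawn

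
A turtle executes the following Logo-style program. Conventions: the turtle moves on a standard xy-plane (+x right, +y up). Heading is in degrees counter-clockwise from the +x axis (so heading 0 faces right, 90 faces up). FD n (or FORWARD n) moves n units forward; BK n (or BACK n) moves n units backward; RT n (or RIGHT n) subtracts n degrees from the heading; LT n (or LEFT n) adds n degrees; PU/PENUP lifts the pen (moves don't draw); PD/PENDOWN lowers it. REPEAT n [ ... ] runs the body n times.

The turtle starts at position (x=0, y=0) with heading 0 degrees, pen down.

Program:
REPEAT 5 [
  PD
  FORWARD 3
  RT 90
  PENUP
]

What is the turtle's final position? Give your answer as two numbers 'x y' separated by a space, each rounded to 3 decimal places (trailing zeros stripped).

Executing turtle program step by step:
Start: pos=(0,0), heading=0, pen down
REPEAT 5 [
  -- iteration 1/5 --
  PD: pen down
  FD 3: (0,0) -> (3,0) [heading=0, draw]
  RT 90: heading 0 -> 270
  PU: pen up
  -- iteration 2/5 --
  PD: pen down
  FD 3: (3,0) -> (3,-3) [heading=270, draw]
  RT 90: heading 270 -> 180
  PU: pen up
  -- iteration 3/5 --
  PD: pen down
  FD 3: (3,-3) -> (0,-3) [heading=180, draw]
  RT 90: heading 180 -> 90
  PU: pen up
  -- iteration 4/5 --
  PD: pen down
  FD 3: (0,-3) -> (0,0) [heading=90, draw]
  RT 90: heading 90 -> 0
  PU: pen up
  -- iteration 5/5 --
  PD: pen down
  FD 3: (0,0) -> (3,0) [heading=0, draw]
  RT 90: heading 0 -> 270
  PU: pen up
]
Final: pos=(3,0), heading=270, 5 segment(s) drawn

Answer: 3 0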